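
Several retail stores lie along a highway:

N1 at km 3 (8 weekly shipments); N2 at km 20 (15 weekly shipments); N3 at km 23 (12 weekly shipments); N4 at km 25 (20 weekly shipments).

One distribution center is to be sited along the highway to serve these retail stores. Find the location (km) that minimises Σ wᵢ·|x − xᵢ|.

x = 23

For a sum of weighted absolute distances on a line, the optimum is the weighted median (not the mean). Total weight W = 55; half-weight = 27.5.
Sort by position and accumulate weight:
  km 3 (N1, w=8) → cum 8
  km 20 (N2, w=15) → cum 23
  km 23 (N3, w=12) → cum 35  ≥ 27.5 → median here
  km 25 (N4, w=20) → cum 55
Optimal location: km 23.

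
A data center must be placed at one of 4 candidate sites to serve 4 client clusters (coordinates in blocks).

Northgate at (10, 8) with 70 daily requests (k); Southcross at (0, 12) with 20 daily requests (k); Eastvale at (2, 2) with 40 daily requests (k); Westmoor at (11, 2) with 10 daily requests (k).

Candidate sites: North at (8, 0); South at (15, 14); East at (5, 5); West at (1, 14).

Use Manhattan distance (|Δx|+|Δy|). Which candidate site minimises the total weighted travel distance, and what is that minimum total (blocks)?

East, total 1130 blocks

Total weighted distance at each candidate:
  North (8, 0): total = 1470
  South (15, 14): total = 2270
  East (5, 5): total = 1130
  West (1, 14): total = 1850
Minimum is at East with total 1130 blocks.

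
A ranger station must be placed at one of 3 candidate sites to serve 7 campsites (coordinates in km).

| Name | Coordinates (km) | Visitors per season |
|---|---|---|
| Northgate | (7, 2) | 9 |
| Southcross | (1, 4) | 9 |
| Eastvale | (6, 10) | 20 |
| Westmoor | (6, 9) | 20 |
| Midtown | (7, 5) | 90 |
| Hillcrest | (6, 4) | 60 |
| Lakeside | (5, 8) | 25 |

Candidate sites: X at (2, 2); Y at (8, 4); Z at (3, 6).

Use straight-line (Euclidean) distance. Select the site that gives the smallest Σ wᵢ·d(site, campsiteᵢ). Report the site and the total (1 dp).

Y, total 689.6 km

Total weighted distance at each candidate:
  X (2, 2): total = 1366.1
  Y (8, 4): total = 689.6
  Z (3, 6): total = 919.3
Minimum is at Y with total 689.6 km.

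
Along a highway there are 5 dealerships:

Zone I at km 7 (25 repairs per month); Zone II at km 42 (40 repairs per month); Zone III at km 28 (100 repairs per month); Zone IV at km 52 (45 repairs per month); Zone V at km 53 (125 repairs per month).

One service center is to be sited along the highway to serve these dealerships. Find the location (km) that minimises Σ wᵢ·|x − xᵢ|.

For a sum of weighted absolute distances on a line, the optimum is the weighted median (not the mean). Total weight W = 335; half-weight = 167.5.
Sort by position and accumulate weight:
  km 7 (Zone I, w=25) → cum 25
  km 28 (Zone III, w=100) → cum 125
  km 42 (Zone II, w=40) → cum 165
  km 52 (Zone IV, w=45) → cum 210  ≥ 167.5 → median here
  km 53 (Zone V, w=125) → cum 335
Optimal location: km 52.

x = 52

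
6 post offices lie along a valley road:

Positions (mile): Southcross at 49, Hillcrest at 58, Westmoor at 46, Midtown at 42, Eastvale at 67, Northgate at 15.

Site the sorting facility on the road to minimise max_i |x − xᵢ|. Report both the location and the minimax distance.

The 1-center on a line is the midpoint of the two extreme points: leftmost at 15, rightmost at 67.
Optimal location = (15 + 67)/2 = 41; maximum distance = (67 − 15)/2 = 26.

location 41, max distance 26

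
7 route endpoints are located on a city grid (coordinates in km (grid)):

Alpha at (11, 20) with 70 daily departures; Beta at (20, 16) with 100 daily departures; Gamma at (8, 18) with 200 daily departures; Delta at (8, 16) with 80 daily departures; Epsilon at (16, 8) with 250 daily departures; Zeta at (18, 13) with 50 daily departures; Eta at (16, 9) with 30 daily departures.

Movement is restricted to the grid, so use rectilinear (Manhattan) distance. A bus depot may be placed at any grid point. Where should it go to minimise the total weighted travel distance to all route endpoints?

Manhattan distance separates: Σwᵢ(|x−xᵢ|+|y−yᵢ|) = Σwᵢ|x−xᵢ| + Σwᵢ|y−yᵢ|, so x and y are optimised independently as 1-D weighted medians.
Total weight W = 780; half = 390.
x-coordinate, sorted with cumulative weight:
  x=8 (Gamma, w=200) cum 200
  x=8 (Delta, w=80) cum 280
  x=11 (Alpha, w=70) cum 350
  x=16 (Epsilon, w=250) cum 600  ← median
  x=16 (Eta, w=30) cum 630
  x=18 (Zeta, w=50) cum 680
  x=20 (Beta, w=100) cum 780
⇒ x* = 16
y-coordinate, sorted with cumulative weight:
  y=8 (Epsilon, w=250) cum 250
  y=9 (Eta, w=30) cum 280
  y=13 (Zeta, w=50) cum 330
  y=16 (Beta, w=100) cum 430  ← median
  y=16 (Delta, w=80) cum 510
  y=18 (Gamma, w=200) cum 710
  y=20 (Alpha, w=70) cum 780
⇒ y* = 16

(16, 16)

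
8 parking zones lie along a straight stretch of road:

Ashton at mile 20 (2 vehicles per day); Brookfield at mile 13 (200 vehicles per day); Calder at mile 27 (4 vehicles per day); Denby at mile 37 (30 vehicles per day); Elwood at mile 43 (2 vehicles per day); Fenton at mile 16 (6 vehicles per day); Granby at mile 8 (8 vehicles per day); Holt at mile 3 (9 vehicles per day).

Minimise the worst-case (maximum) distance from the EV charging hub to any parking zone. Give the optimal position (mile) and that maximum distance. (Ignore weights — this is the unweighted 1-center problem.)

location 23, max distance 20

The 1-center on a line is the midpoint of the two extreme points: leftmost at 3, rightmost at 43.
Optimal location = (3 + 43)/2 = 23; maximum distance = (43 − 3)/2 = 20.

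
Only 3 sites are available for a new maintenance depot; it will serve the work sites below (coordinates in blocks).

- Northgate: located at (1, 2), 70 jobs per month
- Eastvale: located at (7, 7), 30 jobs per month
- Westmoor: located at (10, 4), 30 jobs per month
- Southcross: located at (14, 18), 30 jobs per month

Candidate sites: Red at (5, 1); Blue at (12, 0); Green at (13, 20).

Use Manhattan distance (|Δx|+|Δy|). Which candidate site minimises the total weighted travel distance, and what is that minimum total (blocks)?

Red, total 1610 blocks

Total weighted distance at each candidate:
  Red (5, 1): total = 1610
  Blue (12, 0): total = 2050
  Green (13, 20): total = 3330
Minimum is at Red with total 1610 blocks.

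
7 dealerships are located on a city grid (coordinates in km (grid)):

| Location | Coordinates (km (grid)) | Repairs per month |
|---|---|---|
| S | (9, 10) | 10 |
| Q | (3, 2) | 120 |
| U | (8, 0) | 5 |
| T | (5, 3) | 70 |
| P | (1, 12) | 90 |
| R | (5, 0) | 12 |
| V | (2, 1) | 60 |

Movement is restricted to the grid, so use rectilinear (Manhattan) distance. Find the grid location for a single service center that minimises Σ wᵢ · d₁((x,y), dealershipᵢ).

(3, 2)

Manhattan distance separates: Σwᵢ(|x−xᵢ|+|y−yᵢ|) = Σwᵢ|x−xᵢ| + Σwᵢ|y−yᵢ|, so x and y are optimised independently as 1-D weighted medians.
Total weight W = 367; half = 183.5.
x-coordinate, sorted with cumulative weight:
  x=1 (P, w=90) cum 90
  x=2 (V, w=60) cum 150
  x=3 (Q, w=120) cum 270  ← median
  x=5 (T, w=70) cum 340
  x=5 (R, w=12) cum 352
  x=8 (U, w=5) cum 357
  x=9 (S, w=10) cum 367
⇒ x* = 3
y-coordinate, sorted with cumulative weight:
  y=0 (U, w=5) cum 5
  y=0 (R, w=12) cum 17
  y=1 (V, w=60) cum 77
  y=2 (Q, w=120) cum 197  ← median
  y=3 (T, w=70) cum 267
  y=10 (S, w=10) cum 277
  y=12 (P, w=90) cum 367
⇒ y* = 2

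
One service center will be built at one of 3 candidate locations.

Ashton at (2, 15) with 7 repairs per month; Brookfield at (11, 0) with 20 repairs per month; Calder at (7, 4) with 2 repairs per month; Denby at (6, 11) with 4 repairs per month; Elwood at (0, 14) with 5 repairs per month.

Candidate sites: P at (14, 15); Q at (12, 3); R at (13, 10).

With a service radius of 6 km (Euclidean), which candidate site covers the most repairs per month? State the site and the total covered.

Coverage radius r = 6 km; a point is covered iff (Δx)²+(Δy)² ≤ 6² = 36.
  P (14, 15): covers {none} → 0
  Q (12, 3): covers {Brookfield, Calder} → 22
  R (13, 10): covers {none} → 0
Maximum coverage at Q: 22 repairs per month.

Q, covering 22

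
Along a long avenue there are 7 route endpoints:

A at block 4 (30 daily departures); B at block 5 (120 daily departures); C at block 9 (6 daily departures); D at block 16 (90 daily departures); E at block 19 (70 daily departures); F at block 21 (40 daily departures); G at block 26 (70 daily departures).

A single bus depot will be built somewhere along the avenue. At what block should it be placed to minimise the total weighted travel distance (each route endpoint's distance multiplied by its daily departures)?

x = 16

For a sum of weighted absolute distances on a line, the optimum is the weighted median (not the mean). Total weight W = 426; half-weight = 213.
Sort by position and accumulate weight:
  block 4 (A, w=30) → cum 30
  block 5 (B, w=120) → cum 150
  block 9 (C, w=6) → cum 156
  block 16 (D, w=90) → cum 246  ≥ 213 → median here
  block 19 (E, w=70) → cum 316
  block 21 (F, w=40) → cum 356
  block 26 (G, w=70) → cum 426
Optimal location: block 16.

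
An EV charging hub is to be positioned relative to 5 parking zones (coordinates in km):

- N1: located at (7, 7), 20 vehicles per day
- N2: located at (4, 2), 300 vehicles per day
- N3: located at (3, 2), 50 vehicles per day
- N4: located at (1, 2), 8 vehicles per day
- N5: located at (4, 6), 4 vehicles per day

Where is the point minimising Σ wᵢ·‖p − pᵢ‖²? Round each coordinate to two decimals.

(3.96, 2.30)

The minimiser of Σwᵢ‖p−pᵢ‖² is the weighted centroid p* = (Σwᵢpᵢ)/(Σwᵢ).
Σwᵢ = 382.
Σwᵢxᵢ = 20·7 + 300·4 + 50·3 + 8·1 + 4·4 = 1514.
Σwᵢyᵢ = 20·7 + 300·2 + 50·2 + 8·2 + 4·6 = 880.
x* = 1514/382 = 3.96, y* = 880/382 = 2.30.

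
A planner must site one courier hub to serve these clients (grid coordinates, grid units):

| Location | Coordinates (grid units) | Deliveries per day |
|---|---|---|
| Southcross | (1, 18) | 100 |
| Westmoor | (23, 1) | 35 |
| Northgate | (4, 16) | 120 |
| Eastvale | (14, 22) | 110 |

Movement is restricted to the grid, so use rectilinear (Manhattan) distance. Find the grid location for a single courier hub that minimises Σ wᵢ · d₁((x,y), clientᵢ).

Manhattan distance separates: Σwᵢ(|x−xᵢ|+|y−yᵢ|) = Σwᵢ|x−xᵢ| + Σwᵢ|y−yᵢ|, so x and y are optimised independently as 1-D weighted medians.
Total weight W = 365; half = 182.5.
x-coordinate, sorted with cumulative weight:
  x=1 (Southcross, w=100) cum 100
  x=4 (Northgate, w=120) cum 220  ← median
  x=14 (Eastvale, w=110) cum 330
  x=23 (Westmoor, w=35) cum 365
⇒ x* = 4
y-coordinate, sorted with cumulative weight:
  y=1 (Westmoor, w=35) cum 35
  y=16 (Northgate, w=120) cum 155
  y=18 (Southcross, w=100) cum 255  ← median
  y=22 (Eastvale, w=110) cum 365
⇒ y* = 18

(4, 18)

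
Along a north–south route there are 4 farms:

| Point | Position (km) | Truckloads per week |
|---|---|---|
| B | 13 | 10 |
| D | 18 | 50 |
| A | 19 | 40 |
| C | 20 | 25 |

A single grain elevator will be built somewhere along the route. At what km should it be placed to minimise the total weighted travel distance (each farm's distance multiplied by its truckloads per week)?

x = 19

For a sum of weighted absolute distances on a line, the optimum is the weighted median (not the mean). Total weight W = 125; half-weight = 62.5.
Sort by position and accumulate weight:
  km 13 (B, w=10) → cum 10
  km 18 (D, w=50) → cum 60
  km 19 (A, w=40) → cum 100  ≥ 62.5 → median here
  km 20 (C, w=25) → cum 125
Optimal location: km 19.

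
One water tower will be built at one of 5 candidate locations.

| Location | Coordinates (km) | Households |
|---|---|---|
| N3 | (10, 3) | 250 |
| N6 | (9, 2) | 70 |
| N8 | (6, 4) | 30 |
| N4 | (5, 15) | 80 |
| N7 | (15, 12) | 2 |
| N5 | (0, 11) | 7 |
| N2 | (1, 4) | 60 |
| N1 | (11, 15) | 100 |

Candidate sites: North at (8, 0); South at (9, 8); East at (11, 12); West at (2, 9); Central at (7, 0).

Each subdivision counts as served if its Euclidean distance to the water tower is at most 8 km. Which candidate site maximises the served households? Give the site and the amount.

South, covering 452

Coverage radius r = 8 km; a point is covered iff (Δx)²+(Δy)² ≤ 8² = 64.
  North (8, 0): covers {N3, N6, N8} → 350
  South (9, 8): covers {N3, N6, N8, N7, N1} → 452
  East (11, 12): covers {N4, N7, N1} → 182
  West (2, 9): covers {N8, N4, N5, N2} → 177
  Central (7, 0): covers {N3, N6, N8, N2} → 410
Maximum coverage at South: 452 households.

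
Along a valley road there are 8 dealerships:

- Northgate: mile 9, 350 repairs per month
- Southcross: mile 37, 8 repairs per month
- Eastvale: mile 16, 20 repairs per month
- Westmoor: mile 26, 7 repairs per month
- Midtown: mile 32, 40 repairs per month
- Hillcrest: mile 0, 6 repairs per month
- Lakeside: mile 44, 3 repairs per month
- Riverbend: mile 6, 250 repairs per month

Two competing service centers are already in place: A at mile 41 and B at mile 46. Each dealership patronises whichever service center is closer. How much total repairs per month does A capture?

681

The indifferent point is the midpoint (41+46)/2 = 43.5; dealerships left of it (closer to A at 41) go to A, those right go to B.
  Hillcrest at 0 (w=6) → A
  Riverbend at 6 (w=250) → A
  Northgate at 9 (w=350) → A
  Eastvale at 16 (w=20) → A
  Westmoor at 26 (w=7) → A
  Midtown at 32 (w=40) → A
  Southcross at 37 (w=8) → A
  Lakeside at 44 (w=3) → B
A captures 681; B captures 3.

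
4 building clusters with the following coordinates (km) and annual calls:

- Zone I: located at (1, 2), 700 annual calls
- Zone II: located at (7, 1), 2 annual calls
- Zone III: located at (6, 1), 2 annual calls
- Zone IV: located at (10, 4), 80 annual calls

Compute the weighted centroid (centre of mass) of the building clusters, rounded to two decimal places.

The minimiser of Σwᵢ‖p−pᵢ‖² is the weighted centroid p* = (Σwᵢpᵢ)/(Σwᵢ).
Σwᵢ = 784.
Σwᵢxᵢ = 700·1 + 2·7 + 2·6 + 80·10 = 1526.
Σwᵢyᵢ = 700·2 + 2·1 + 2·1 + 80·4 = 1724.
x* = 1526/784 = 1.95, y* = 1724/784 = 2.20.

(1.95, 2.20)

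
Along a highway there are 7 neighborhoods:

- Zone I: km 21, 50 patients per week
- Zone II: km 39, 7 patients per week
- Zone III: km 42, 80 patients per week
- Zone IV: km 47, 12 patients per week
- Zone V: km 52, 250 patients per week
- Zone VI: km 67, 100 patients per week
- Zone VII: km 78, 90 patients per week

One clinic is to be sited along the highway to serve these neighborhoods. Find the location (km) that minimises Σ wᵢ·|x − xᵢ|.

For a sum of weighted absolute distances on a line, the optimum is the weighted median (not the mean). Total weight W = 589; half-weight = 294.5.
Sort by position and accumulate weight:
  km 21 (Zone I, w=50) → cum 50
  km 39 (Zone II, w=7) → cum 57
  km 42 (Zone III, w=80) → cum 137
  km 47 (Zone IV, w=12) → cum 149
  km 52 (Zone V, w=250) → cum 399  ≥ 294.5 → median here
  km 67 (Zone VI, w=100) → cum 499
  km 78 (Zone VII, w=90) → cum 589
Optimal location: km 52.

x = 52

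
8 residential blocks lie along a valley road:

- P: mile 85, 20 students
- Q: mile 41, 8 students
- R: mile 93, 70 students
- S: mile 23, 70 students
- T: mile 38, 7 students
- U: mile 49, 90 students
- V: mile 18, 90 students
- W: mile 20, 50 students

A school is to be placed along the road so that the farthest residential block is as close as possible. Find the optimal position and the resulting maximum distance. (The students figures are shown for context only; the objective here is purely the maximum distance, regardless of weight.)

The 1-center on a line is the midpoint of the two extreme points: leftmost at 18, rightmost at 93.
Optimal location = (18 + 93)/2 = 55.5; maximum distance = (93 − 18)/2 = 37.5.

location 55.5, max distance 37.5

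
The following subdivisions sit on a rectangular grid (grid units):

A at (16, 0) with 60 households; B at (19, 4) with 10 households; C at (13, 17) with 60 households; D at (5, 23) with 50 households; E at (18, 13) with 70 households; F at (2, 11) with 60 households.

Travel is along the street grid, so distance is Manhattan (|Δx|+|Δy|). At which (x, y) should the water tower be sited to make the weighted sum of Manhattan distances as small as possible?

Manhattan distance separates: Σwᵢ(|x−xᵢ|+|y−yᵢ|) = Σwᵢ|x−xᵢ| + Σwᵢ|y−yᵢ|, so x and y are optimised independently as 1-D weighted medians.
Total weight W = 310; half = 155.
x-coordinate, sorted with cumulative weight:
  x=2 (F, w=60) cum 60
  x=5 (D, w=50) cum 110
  x=13 (C, w=60) cum 170  ← median
  x=16 (A, w=60) cum 230
  x=18 (E, w=70) cum 300
  x=19 (B, w=10) cum 310
⇒ x* = 13
y-coordinate, sorted with cumulative weight:
  y=0 (A, w=60) cum 60
  y=4 (B, w=10) cum 70
  y=11 (F, w=60) cum 130
  y=13 (E, w=70) cum 200  ← median
  y=17 (C, w=60) cum 260
  y=23 (D, w=50) cum 310
⇒ y* = 13

(13, 13)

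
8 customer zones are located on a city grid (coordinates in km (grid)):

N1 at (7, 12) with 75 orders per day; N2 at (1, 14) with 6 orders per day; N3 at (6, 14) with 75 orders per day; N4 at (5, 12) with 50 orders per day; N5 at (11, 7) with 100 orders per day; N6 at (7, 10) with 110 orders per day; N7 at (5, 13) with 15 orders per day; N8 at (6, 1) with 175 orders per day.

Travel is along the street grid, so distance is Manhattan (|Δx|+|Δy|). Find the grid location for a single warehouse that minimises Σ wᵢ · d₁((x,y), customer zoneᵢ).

(6, 10)

Manhattan distance separates: Σwᵢ(|x−xᵢ|+|y−yᵢ|) = Σwᵢ|x−xᵢ| + Σwᵢ|y−yᵢ|, so x and y are optimised independently as 1-D weighted medians.
Total weight W = 606; half = 303.
x-coordinate, sorted with cumulative weight:
  x=1 (N2, w=6) cum 6
  x=5 (N4, w=50) cum 56
  x=5 (N7, w=15) cum 71
  x=6 (N3, w=75) cum 146
  x=6 (N8, w=175) cum 321  ← median
  x=7 (N1, w=75) cum 396
  x=7 (N6, w=110) cum 506
  x=11 (N5, w=100) cum 606
⇒ x* = 6
y-coordinate, sorted with cumulative weight:
  y=1 (N8, w=175) cum 175
  y=7 (N5, w=100) cum 275
  y=10 (N6, w=110) cum 385  ← median
  y=12 (N1, w=75) cum 460
  y=12 (N4, w=50) cum 510
  y=13 (N7, w=15) cum 525
  y=14 (N2, w=6) cum 531
  y=14 (N3, w=75) cum 606
⇒ y* = 10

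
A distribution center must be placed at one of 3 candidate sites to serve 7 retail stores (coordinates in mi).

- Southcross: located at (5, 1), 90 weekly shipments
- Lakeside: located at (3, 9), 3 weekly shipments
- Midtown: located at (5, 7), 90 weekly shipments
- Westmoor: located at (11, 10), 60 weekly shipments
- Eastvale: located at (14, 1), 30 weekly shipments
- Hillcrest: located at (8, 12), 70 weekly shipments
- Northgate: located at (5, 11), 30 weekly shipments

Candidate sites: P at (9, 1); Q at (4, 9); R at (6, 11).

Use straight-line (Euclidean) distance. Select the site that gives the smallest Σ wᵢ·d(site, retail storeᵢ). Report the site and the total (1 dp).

Total weighted distance at each candidate:
  P (9, 1): total = 2838.5
  Q (4, 9): total = 2155.4
  R (6, 11): total = 2163.0
Minimum is at Q with total 2155.4 mi.

Q, total 2155.4 mi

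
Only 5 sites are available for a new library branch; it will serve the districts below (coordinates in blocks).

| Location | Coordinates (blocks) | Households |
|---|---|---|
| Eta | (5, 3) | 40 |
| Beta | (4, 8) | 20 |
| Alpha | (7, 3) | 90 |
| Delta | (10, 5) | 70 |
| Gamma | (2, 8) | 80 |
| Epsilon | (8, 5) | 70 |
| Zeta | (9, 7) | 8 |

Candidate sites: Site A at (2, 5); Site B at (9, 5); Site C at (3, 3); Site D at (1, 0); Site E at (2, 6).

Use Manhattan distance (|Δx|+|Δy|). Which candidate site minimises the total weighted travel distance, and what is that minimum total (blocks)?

Site B, total 1716 blocks

Total weighted distance at each candidate:
  Site A (2, 5): total = 2222
  Site B (9, 5): total = 1716
  Site C (3, 3): total = 2240
  Site D (1, 0): total = 3970
  Site E (2, 6): total = 2384
Minimum is at Site B with total 1716 blocks.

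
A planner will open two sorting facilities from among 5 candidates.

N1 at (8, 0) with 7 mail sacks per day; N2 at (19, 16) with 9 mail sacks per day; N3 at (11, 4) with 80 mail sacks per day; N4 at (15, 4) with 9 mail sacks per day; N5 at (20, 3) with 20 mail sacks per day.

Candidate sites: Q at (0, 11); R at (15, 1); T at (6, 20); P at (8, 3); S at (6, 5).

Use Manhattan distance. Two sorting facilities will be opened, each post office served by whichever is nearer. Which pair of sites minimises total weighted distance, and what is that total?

Evaluate every pair (each demand assigned to the nearer of the two):
  {R, P}: total = 679
  {T, P}: total = 806
  {R, S}: total = 867
  {Q, P}: total = 869
  {P, S}: total = 869
  {R, T}: total = 936
  {Q, R}: total = 954
  {T, S}: total = 1092
  {Q, S}: total = 1155
  {Q, T}: total = 2484
Best pair: {R, P} with total 679.

{R, P}, total 679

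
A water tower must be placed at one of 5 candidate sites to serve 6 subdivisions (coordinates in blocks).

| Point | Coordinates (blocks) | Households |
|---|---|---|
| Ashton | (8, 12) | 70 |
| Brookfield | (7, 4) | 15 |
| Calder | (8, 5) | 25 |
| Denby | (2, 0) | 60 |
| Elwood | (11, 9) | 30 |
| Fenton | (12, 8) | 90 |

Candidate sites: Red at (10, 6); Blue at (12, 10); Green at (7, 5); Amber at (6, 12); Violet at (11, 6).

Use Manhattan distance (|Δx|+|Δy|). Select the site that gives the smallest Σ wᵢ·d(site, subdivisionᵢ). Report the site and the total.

Red, total 2030 blocks

Total weighted distance at each candidate:
  Red (10, 6): total = 2030
  Blue (12, 10): total = 2250
  Green (7, 5): total = 2160
  Amber (6, 12): total = 2600
  Violet (11, 6): total = 2080
Minimum is at Red with total 2030 blocks.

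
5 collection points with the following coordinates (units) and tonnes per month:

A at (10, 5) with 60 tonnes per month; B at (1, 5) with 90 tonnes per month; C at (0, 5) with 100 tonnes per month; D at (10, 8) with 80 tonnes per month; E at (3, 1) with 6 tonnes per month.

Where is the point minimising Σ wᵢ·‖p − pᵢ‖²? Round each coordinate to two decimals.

The minimiser of Σwᵢ‖p−pᵢ‖² is the weighted centroid p* = (Σwᵢpᵢ)/(Σwᵢ).
Σwᵢ = 336.
Σwᵢxᵢ = 60·10 + 90·1 + 100·0 + 80·10 + 6·3 = 1508.
Σwᵢyᵢ = 60·5 + 90·5 + 100·5 + 80·8 + 6·1 = 1896.
x* = 1508/336 = 4.49, y* = 1896/336 = 5.64.

(4.49, 5.64)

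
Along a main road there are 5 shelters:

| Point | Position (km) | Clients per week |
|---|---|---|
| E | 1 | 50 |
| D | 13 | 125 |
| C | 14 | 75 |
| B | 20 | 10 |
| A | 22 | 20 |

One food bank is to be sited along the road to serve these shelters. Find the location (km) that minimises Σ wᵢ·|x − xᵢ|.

x = 13

For a sum of weighted absolute distances on a line, the optimum is the weighted median (not the mean). Total weight W = 280; half-weight = 140.
Sort by position and accumulate weight:
  km 1 (E, w=50) → cum 50
  km 13 (D, w=125) → cum 175  ≥ 140 → median here
  km 14 (C, w=75) → cum 250
  km 20 (B, w=10) → cum 260
  km 22 (A, w=20) → cum 280
Optimal location: km 13.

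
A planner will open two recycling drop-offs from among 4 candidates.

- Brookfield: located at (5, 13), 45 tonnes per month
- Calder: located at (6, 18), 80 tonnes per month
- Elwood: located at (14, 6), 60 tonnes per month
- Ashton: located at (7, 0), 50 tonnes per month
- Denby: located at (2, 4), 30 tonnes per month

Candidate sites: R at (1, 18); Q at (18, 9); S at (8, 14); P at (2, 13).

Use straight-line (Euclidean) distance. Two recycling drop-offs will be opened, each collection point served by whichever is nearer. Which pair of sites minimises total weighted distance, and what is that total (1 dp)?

{Q, S}, total 1851.7

Evaluate every pair (each demand assigned to the nearer of the two):
  {Q, S}: total = 1851.7
  {Q, P}: total = 1913.7
  {S, P}: total = 2059.2
  {R, Q}: total = 2119.8
  {R, S}: total = 2151.7
  {R, P}: total = 2335.0
Best pair: {Q, S} with total 1851.7.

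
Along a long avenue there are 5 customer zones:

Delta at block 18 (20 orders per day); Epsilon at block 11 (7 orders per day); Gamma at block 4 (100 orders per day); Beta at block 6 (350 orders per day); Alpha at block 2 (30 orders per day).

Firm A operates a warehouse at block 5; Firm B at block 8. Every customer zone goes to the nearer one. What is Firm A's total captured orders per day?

The indifferent point is the midpoint (5+8)/2 = 6.5; customer zones left of it (closer to Firm A at 5) go to Firm A, those right go to Firm B.
  Alpha at 2 (w=30) → Firm A
  Gamma at 4 (w=100) → Firm A
  Beta at 6 (w=350) → Firm A
  Epsilon at 11 (w=7) → Firm B
  Delta at 18 (w=20) → Firm B
Firm A captures 480; Firm B captures 27.

480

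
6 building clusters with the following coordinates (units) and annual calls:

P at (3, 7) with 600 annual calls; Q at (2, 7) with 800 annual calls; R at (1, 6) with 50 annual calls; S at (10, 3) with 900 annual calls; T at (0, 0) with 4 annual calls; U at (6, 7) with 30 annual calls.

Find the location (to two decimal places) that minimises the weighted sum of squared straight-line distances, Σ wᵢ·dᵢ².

(5.30, 5.46)

The minimiser of Σwᵢ‖p−pᵢ‖² is the weighted centroid p* = (Σwᵢpᵢ)/(Σwᵢ).
Σwᵢ = 2384.
Σwᵢxᵢ = 600·3 + 800·2 + 50·1 + 900·10 + 4·0 + 30·6 = 12630.
Σwᵢyᵢ = 600·7 + 800·7 + 50·6 + 900·3 + 4·0 + 30·7 = 13010.
x* = 12630/2384 = 5.30, y* = 13010/2384 = 5.46.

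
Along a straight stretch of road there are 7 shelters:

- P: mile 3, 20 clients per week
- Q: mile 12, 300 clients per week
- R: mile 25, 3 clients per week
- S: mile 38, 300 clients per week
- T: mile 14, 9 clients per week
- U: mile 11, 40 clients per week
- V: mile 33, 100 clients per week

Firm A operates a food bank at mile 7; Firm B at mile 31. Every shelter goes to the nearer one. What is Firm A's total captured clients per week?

369

The indifferent point is the midpoint (7+31)/2 = 19; shelters left of it (closer to Firm A at 7) go to Firm A, those right go to Firm B.
  P at 3 (w=20) → Firm A
  U at 11 (w=40) → Firm A
  Q at 12 (w=300) → Firm A
  T at 14 (w=9) → Firm A
  R at 25 (w=3) → Firm B
  V at 33 (w=100) → Firm B
  S at 38 (w=300) → Firm B
Firm A captures 369; Firm B captures 403.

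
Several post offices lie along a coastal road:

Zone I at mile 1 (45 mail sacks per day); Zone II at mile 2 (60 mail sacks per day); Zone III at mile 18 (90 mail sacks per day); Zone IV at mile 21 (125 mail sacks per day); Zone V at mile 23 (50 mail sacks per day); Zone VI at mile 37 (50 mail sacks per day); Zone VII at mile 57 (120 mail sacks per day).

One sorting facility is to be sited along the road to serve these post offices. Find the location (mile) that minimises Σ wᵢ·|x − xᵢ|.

x = 21

For a sum of weighted absolute distances on a line, the optimum is the weighted median (not the mean). Total weight W = 540; half-weight = 270.
Sort by position and accumulate weight:
  mile 1 (Zone I, w=45) → cum 45
  mile 2 (Zone II, w=60) → cum 105
  mile 18 (Zone III, w=90) → cum 195
  mile 21 (Zone IV, w=125) → cum 320  ≥ 270 → median here
  mile 23 (Zone V, w=50) → cum 370
  mile 37 (Zone VI, w=50) → cum 420
  mile 57 (Zone VII, w=120) → cum 540
Optimal location: mile 21.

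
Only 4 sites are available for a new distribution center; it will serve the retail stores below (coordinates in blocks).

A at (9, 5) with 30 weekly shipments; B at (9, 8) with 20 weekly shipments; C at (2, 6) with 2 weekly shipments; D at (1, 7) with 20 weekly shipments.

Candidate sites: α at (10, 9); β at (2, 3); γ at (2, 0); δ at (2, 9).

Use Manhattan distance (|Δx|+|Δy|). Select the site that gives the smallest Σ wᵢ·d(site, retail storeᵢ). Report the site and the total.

α, total 432 blocks

Total weighted distance at each candidate:
  α (10, 9): total = 432
  β (2, 3): total = 616
  γ (2, 0): total = 832
  δ (2, 9): total = 556
Minimum is at α with total 432 blocks.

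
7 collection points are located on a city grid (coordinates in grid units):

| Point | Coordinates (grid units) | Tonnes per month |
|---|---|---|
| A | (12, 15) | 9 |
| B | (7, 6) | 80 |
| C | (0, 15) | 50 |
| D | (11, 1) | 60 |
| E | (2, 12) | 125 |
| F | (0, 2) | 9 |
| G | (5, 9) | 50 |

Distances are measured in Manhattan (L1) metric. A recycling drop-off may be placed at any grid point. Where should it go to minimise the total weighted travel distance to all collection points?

Manhattan distance separates: Σwᵢ(|x−xᵢ|+|y−yᵢ|) = Σwᵢ|x−xᵢ| + Σwᵢ|y−yᵢ|, so x and y are optimised independently as 1-D weighted medians.
Total weight W = 383; half = 191.5.
x-coordinate, sorted with cumulative weight:
  x=0 (C, w=50) cum 50
  x=0 (F, w=9) cum 59
  x=2 (E, w=125) cum 184
  x=5 (G, w=50) cum 234  ← median
  x=7 (B, w=80) cum 314
  x=11 (D, w=60) cum 374
  x=12 (A, w=9) cum 383
⇒ x* = 5
y-coordinate, sorted with cumulative weight:
  y=1 (D, w=60) cum 60
  y=2 (F, w=9) cum 69
  y=6 (B, w=80) cum 149
  y=9 (G, w=50) cum 199  ← median
  y=12 (E, w=125) cum 324
  y=15 (A, w=9) cum 333
  y=15 (C, w=50) cum 383
⇒ y* = 9

(5, 9)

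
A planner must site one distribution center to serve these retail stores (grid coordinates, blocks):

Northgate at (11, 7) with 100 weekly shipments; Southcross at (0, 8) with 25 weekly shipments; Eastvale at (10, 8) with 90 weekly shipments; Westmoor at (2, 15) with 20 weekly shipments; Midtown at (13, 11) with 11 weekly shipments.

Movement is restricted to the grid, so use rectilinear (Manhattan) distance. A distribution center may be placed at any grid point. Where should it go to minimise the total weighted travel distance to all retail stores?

(10, 8)

Manhattan distance separates: Σwᵢ(|x−xᵢ|+|y−yᵢ|) = Σwᵢ|x−xᵢ| + Σwᵢ|y−yᵢ|, so x and y are optimised independently as 1-D weighted medians.
Total weight W = 246; half = 123.
x-coordinate, sorted with cumulative weight:
  x=0 (Southcross, w=25) cum 25
  x=2 (Westmoor, w=20) cum 45
  x=10 (Eastvale, w=90) cum 135  ← median
  x=11 (Northgate, w=100) cum 235
  x=13 (Midtown, w=11) cum 246
⇒ x* = 10
y-coordinate, sorted with cumulative weight:
  y=7 (Northgate, w=100) cum 100
  y=8 (Southcross, w=25) cum 125  ← median
  y=8 (Eastvale, w=90) cum 215
  y=11 (Midtown, w=11) cum 226
  y=15 (Westmoor, w=20) cum 246
⇒ y* = 8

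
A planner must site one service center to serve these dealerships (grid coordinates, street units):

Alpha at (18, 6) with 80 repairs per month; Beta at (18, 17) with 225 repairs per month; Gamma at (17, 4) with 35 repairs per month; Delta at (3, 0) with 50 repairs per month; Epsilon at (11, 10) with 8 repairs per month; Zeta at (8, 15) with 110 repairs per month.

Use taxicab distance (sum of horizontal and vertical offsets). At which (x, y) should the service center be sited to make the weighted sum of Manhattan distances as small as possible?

Manhattan distance separates: Σwᵢ(|x−xᵢ|+|y−yᵢ|) = Σwᵢ|x−xᵢ| + Σwᵢ|y−yᵢ|, so x and y are optimised independently as 1-D weighted medians.
Total weight W = 508; half = 254.
x-coordinate, sorted with cumulative weight:
  x=3 (Delta, w=50) cum 50
  x=8 (Zeta, w=110) cum 160
  x=11 (Epsilon, w=8) cum 168
  x=17 (Gamma, w=35) cum 203
  x=18 (Alpha, w=80) cum 283  ← median
  x=18 (Beta, w=225) cum 508
⇒ x* = 18
y-coordinate, sorted with cumulative weight:
  y=0 (Delta, w=50) cum 50
  y=4 (Gamma, w=35) cum 85
  y=6 (Alpha, w=80) cum 165
  y=10 (Epsilon, w=8) cum 173
  y=15 (Zeta, w=110) cum 283  ← median
  y=17 (Beta, w=225) cum 508
⇒ y* = 15

(18, 15)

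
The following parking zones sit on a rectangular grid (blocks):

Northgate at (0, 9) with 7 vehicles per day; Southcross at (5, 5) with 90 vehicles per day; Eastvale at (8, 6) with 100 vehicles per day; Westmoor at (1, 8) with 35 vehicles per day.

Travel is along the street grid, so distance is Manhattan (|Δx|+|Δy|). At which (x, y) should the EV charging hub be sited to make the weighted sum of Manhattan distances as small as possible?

(5, 6)

Manhattan distance separates: Σwᵢ(|x−xᵢ|+|y−yᵢ|) = Σwᵢ|x−xᵢ| + Σwᵢ|y−yᵢ|, so x and y are optimised independently as 1-D weighted medians.
Total weight W = 232; half = 116.
x-coordinate, sorted with cumulative weight:
  x=0 (Northgate, w=7) cum 7
  x=1 (Westmoor, w=35) cum 42
  x=5 (Southcross, w=90) cum 132  ← median
  x=8 (Eastvale, w=100) cum 232
⇒ x* = 5
y-coordinate, sorted with cumulative weight:
  y=5 (Southcross, w=90) cum 90
  y=6 (Eastvale, w=100) cum 190  ← median
  y=8 (Westmoor, w=35) cum 225
  y=9 (Northgate, w=7) cum 232
⇒ y* = 6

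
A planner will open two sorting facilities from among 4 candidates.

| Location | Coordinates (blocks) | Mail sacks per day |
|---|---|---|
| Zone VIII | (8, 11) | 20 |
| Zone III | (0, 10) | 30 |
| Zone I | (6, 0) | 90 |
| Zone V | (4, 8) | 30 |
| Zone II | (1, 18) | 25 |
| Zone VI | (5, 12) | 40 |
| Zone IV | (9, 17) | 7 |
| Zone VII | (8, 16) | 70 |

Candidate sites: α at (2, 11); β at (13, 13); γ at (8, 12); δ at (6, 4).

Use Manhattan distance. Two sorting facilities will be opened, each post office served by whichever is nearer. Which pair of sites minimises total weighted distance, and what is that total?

{γ, δ}, total 1627

Evaluate every pair (each demand assigned to the nearer of the two):
  {γ, δ}: total = 1627
  {α, δ}: total = 1941
  {α, γ}: total = 2162
  {β, δ}: total = 2441
  {β, γ}: total = 2587
  {α, β}: total = 2686
Best pair: {γ, δ} with total 1627.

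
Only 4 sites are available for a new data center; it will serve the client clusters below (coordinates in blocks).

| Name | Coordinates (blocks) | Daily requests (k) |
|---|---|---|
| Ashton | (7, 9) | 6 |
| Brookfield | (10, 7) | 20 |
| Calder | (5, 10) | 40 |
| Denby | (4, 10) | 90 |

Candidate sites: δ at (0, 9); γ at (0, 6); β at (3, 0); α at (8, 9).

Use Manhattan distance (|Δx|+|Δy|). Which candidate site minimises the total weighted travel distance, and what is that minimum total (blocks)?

Total weighted distance at each candidate:
  δ (0, 9): total = 972
  γ (0, 6): total = 1360
  β (3, 0): total = 1828
  α (8, 9): total = 696
Minimum is at α with total 696 blocks.

α, total 696 blocks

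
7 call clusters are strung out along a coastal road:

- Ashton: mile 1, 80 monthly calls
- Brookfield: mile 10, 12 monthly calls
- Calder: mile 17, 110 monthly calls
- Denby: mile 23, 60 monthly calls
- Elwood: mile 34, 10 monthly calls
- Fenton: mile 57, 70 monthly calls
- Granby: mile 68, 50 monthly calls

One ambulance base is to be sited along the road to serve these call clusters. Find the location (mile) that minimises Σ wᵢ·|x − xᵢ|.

x = 17

For a sum of weighted absolute distances on a line, the optimum is the weighted median (not the mean). Total weight W = 392; half-weight = 196.
Sort by position and accumulate weight:
  mile 1 (Ashton, w=80) → cum 80
  mile 10 (Brookfield, w=12) → cum 92
  mile 17 (Calder, w=110) → cum 202  ≥ 196 → median here
  mile 23 (Denby, w=60) → cum 262
  mile 34 (Elwood, w=10) → cum 272
  mile 57 (Fenton, w=70) → cum 342
  mile 68 (Granby, w=50) → cum 392
Optimal location: mile 17.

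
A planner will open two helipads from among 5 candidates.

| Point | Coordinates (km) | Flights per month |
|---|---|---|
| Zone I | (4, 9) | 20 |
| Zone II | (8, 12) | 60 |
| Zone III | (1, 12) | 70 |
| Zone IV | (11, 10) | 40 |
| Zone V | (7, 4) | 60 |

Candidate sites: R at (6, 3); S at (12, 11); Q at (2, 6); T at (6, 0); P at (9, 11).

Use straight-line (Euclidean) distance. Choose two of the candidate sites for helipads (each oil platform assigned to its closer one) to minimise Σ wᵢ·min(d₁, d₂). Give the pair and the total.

Evaluate every pair (each demand assigned to the nearer of the two):
  {R, P}: total = 931.2
  {Q, P}: total = 995.3
  {T, P}: total = 1093.7
  {S, Q}: total = 1125.0
  {R, S}: total = 1236.0
  {S, P}: total = 1250.3
  {R, Q}: total = 1436.0
  {S, T}: total = 1489.4
  {Q, T}: total = 1648.4
  {R, T}: total = 1829.3
Best pair: {R, P} with total 931.2.

{R, P}, total 931.2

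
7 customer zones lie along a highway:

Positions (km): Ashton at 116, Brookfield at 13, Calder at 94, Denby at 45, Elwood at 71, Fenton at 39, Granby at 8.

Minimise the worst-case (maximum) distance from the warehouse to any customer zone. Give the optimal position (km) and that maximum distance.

The 1-center on a line is the midpoint of the two extreme points: leftmost at 8, rightmost at 116.
Optimal location = (8 + 116)/2 = 62; maximum distance = (116 − 8)/2 = 54.

location 62, max distance 54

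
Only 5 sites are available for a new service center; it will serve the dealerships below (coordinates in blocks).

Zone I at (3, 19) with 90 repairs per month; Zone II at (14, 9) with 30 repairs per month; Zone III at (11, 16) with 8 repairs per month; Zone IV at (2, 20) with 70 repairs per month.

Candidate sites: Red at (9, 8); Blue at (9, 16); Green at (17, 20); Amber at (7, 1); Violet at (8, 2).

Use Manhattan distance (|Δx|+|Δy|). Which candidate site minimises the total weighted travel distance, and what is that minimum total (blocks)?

Total weighted distance at each candidate:
  Red (9, 8): total = 3120
  Blue (9, 16): total = 1956
  Green (17, 20): total = 2900
  Amber (7, 1): total = 4262
  Violet (8, 2): total = 4186
Minimum is at Blue with total 1956 blocks.

Blue, total 1956 blocks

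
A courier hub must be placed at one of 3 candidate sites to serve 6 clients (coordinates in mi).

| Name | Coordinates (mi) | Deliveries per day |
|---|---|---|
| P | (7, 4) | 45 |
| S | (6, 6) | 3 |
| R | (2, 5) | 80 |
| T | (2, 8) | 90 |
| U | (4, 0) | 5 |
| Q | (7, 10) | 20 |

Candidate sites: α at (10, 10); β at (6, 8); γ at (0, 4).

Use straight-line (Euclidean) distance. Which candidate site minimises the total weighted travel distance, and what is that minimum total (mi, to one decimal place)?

Total weighted distance at each candidate:
  α (10, 10): total = 1934.0
  β (6, 8): total = 1037.5
  γ (0, 4): total = 1128.0
Minimum is at β with total 1037.5 mi.

β, total 1037.5 mi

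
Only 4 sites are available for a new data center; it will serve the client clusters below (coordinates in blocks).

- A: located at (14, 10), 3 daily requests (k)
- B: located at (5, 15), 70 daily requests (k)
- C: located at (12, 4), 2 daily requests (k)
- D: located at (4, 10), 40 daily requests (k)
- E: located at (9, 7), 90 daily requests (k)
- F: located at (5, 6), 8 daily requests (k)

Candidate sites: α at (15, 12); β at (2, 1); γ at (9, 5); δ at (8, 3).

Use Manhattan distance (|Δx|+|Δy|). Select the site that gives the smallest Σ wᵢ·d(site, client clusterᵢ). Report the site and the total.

Total weighted distance at each candidate:
  α (15, 12): total = 2579
  β (2, 1): total = 2953
  γ (9, 5): total = 1638
  δ (8, 3): total = 2037
Minimum is at γ with total 1638 blocks.

γ, total 1638 blocks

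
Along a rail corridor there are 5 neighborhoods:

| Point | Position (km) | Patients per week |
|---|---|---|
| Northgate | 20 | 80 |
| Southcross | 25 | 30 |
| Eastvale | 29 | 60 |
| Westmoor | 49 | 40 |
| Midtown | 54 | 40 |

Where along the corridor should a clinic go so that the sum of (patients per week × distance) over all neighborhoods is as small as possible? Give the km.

x = 29

For a sum of weighted absolute distances on a line, the optimum is the weighted median (not the mean). Total weight W = 250; half-weight = 125.
Sort by position and accumulate weight:
  km 20 (Northgate, w=80) → cum 80
  km 25 (Southcross, w=30) → cum 110
  km 29 (Eastvale, w=60) → cum 170  ≥ 125 → median here
  km 49 (Westmoor, w=40) → cum 210
  km 54 (Midtown, w=40) → cum 250
Optimal location: km 29.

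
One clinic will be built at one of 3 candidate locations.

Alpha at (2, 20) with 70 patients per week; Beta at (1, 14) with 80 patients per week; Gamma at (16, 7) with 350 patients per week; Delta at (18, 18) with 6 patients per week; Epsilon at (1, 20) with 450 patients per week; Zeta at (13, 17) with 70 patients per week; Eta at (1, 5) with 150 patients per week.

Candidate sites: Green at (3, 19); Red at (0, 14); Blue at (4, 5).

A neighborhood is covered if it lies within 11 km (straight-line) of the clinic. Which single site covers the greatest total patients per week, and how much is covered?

Coverage radius r = 11 km; a point is covered iff (Δx)²+(Δy)² ≤ 11² = 121.
  Green (3, 19): covers {Alpha, Beta, Epsilon, Zeta} → 670
  Red (0, 14): covers {Alpha, Beta, Epsilon, Eta} → 750
  Blue (4, 5): covers {Beta, Eta} → 230
Maximum coverage at Red: 750 patients per week.

Red, covering 750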